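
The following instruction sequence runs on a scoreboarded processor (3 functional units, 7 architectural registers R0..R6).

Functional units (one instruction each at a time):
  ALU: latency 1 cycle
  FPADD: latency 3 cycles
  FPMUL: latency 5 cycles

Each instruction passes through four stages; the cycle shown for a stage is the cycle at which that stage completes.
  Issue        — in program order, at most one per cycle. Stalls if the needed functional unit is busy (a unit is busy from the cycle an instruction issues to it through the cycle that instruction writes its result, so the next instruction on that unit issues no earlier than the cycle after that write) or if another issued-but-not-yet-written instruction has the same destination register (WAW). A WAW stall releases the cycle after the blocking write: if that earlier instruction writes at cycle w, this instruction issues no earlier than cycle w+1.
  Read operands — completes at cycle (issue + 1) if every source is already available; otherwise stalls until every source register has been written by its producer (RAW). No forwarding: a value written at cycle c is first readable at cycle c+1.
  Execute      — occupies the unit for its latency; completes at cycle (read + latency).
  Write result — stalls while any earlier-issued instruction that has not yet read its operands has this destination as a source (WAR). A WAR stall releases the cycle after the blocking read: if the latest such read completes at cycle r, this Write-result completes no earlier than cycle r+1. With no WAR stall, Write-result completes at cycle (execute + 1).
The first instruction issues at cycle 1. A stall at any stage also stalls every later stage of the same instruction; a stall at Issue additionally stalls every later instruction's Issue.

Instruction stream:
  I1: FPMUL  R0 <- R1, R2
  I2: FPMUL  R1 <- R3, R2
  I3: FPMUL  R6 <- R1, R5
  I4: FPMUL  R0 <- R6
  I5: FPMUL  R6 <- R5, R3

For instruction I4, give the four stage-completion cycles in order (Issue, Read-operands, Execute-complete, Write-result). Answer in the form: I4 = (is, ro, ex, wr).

I4 = (25, 26, 31, 32)

1) issue 1, read 2, done 7, write 8
2) issue 9, read 10, done 15, write 16  <struct: FPMUL busy until I1 writes@8>
3) issue 17, read 18, done 23, write 24  <struct: FPMUL busy until I2 writes@16>
4) issue 25, read 26, done 31, write 32  <struct: FPMUL busy until I3 writes@24>
5) issue 33, read 34, done 39, write 40  <struct: FPMUL busy until I4 writes@32>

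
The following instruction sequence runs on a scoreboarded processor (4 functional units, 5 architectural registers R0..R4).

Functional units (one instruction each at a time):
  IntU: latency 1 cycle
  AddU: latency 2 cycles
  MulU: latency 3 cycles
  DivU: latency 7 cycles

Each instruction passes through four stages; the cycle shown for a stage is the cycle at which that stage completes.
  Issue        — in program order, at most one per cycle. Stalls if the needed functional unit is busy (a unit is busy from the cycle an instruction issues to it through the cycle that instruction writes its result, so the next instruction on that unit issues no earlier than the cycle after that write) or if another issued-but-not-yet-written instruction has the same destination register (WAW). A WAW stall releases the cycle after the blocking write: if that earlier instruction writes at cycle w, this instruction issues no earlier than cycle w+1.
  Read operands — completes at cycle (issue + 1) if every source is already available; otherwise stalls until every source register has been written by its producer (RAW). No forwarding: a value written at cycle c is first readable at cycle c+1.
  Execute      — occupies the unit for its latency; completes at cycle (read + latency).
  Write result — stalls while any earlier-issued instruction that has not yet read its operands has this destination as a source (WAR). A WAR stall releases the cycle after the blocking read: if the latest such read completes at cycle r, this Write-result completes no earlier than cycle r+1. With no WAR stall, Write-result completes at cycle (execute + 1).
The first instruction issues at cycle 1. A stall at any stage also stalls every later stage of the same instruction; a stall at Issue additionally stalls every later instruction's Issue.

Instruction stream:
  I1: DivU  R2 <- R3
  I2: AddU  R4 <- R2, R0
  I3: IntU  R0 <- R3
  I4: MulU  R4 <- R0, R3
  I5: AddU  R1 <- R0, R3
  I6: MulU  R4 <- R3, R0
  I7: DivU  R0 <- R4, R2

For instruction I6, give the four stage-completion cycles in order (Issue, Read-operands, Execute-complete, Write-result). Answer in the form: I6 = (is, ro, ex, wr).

I6 = (21, 22, 25, 26)

c1: I1 dispatched to DivU
c2: I1 operands ready, I2 dispatched to AddU
c3: I3 dispatched to IntU
c4: I3 operands ready
c5: I3 complete
c9: I1 complete
c10: R2←I1
c11: I2 operands ready
c12: R0←I3
c13: I2 complete
c14: R4←I2
c15: I4 dispatched to MulU
c16: I4 operands ready, I5 dispatched to AddU
c17: I5 operands ready
c19: I4 complete, I5 complete
c20: R4←I4, R1←I5
c21: I6 dispatched to MulU
c22: I6 operands ready, I7 dispatched to DivU
c25: I6 complete
c26: R4←I6
c27: I7 operands ready
c34: I7 complete
c35: R0←I7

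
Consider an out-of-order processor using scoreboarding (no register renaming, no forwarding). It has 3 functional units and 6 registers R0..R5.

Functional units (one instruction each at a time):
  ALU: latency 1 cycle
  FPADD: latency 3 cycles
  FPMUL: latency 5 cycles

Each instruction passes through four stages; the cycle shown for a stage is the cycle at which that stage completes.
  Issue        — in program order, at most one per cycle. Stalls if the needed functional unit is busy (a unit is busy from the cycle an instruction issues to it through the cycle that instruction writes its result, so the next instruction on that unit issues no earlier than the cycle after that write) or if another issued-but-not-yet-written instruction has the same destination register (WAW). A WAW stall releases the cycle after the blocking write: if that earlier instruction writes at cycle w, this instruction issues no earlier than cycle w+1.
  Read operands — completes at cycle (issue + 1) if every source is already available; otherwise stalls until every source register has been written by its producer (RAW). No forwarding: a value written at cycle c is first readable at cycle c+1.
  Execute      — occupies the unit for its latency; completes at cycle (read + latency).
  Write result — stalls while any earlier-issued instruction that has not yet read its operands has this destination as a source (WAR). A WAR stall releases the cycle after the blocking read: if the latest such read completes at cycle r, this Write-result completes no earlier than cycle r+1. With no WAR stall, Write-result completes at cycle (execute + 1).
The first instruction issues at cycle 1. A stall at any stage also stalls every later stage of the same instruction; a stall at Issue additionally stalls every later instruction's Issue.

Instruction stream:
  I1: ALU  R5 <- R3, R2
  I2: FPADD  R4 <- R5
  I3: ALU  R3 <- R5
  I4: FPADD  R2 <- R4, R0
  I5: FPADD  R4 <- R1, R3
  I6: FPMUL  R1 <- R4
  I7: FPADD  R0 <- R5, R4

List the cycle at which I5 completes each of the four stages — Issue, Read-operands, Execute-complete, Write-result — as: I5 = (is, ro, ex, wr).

I1: IS=1 RO=2 EX=3 WR=4
I2: IS=2 RO=5 EX=8 WR=9  [RAW R5: wait I1 write@4]
I3: IS=5 RO=6 EX=7 WR=8  [struct: ALU busy until I1 writes@4]
I4: IS=10 RO=11 EX=14 WR=15  [struct: FPADD busy until I2 writes@9]
I5: IS=16 RO=17 EX=20 WR=21  [struct: FPADD busy until I4 writes@15]
I6: IS=17 RO=22 EX=27 WR=28  [RAW R4: wait I5 write@21]
I7: IS=22 RO=23 EX=26 WR=27  [struct: FPADD busy until I5 writes@21]

I5 = (16, 17, 20, 21)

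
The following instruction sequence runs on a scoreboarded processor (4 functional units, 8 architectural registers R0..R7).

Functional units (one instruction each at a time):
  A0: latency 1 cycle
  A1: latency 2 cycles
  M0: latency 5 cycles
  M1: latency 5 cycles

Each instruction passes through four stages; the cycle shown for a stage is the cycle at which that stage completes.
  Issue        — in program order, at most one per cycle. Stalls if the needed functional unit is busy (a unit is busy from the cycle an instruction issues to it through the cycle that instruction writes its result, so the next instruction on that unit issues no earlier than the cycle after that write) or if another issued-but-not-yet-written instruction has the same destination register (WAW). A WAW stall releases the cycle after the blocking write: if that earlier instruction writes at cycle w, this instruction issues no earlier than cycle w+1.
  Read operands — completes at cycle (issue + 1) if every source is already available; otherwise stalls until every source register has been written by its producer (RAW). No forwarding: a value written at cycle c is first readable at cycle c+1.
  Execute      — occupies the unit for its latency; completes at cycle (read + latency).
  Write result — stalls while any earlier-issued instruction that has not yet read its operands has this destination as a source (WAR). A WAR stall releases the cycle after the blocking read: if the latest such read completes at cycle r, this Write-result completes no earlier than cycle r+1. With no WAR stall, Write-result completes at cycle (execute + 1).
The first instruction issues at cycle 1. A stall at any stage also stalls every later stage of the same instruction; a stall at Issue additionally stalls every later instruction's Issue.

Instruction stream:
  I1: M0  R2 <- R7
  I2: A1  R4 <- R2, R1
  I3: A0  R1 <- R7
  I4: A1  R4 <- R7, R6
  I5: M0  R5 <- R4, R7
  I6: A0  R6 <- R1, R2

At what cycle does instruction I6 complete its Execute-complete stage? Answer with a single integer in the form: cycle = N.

I1 -> (1, 2, 7, 8)
I2 -> (2, 9, 11, 12)  // RAW R2: wait I1 write@8
I3 -> (3, 4, 5, 10)  // WAR R1: wait I2 read@9
I4 -> (13, 14, 16, 17)  // struct: A1 busy until I2 writes@12
I5 -> (14, 18, 23, 24)  // RAW R4: wait I4 write@17
I6 -> (15, 16, 17, 18)

cycle = 17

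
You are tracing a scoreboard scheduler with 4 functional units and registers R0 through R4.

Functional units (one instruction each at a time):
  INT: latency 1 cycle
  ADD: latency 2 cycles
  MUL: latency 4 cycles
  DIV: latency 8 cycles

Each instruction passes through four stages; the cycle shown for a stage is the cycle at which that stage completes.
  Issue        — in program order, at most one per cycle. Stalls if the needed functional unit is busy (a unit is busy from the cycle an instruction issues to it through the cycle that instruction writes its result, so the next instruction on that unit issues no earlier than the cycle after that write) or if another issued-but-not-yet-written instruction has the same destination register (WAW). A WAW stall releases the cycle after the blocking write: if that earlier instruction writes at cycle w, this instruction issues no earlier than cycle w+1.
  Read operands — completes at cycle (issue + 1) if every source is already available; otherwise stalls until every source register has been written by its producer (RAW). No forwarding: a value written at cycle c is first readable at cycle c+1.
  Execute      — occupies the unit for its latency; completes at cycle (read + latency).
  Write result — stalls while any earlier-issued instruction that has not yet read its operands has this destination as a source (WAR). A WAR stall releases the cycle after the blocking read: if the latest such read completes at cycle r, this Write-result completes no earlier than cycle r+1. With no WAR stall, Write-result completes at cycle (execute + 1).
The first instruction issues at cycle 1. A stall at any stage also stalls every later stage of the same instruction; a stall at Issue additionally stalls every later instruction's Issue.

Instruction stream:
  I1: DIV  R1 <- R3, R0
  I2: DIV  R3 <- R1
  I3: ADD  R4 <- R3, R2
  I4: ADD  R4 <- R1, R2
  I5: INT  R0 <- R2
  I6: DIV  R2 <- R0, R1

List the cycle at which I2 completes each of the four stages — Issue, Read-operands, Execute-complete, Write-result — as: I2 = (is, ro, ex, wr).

I2 = (12, 13, 21, 22)

  I1 | 1 | 2 | 10 | 11
  I2 | 12 | 13 | 21 | 22   struct: DIV busy until I1 writes@11
  I3 | 13 | 23 | 25 | 26   RAW R3: wait I2 write@22
  I4 | 27 | 28 | 30 | 31   struct: ADD busy until I3 writes@26
  I5 | 28 | 29 | 30 | 31
  I6 | 29 | 32 | 40 | 41   RAW R0: wait I5 write@31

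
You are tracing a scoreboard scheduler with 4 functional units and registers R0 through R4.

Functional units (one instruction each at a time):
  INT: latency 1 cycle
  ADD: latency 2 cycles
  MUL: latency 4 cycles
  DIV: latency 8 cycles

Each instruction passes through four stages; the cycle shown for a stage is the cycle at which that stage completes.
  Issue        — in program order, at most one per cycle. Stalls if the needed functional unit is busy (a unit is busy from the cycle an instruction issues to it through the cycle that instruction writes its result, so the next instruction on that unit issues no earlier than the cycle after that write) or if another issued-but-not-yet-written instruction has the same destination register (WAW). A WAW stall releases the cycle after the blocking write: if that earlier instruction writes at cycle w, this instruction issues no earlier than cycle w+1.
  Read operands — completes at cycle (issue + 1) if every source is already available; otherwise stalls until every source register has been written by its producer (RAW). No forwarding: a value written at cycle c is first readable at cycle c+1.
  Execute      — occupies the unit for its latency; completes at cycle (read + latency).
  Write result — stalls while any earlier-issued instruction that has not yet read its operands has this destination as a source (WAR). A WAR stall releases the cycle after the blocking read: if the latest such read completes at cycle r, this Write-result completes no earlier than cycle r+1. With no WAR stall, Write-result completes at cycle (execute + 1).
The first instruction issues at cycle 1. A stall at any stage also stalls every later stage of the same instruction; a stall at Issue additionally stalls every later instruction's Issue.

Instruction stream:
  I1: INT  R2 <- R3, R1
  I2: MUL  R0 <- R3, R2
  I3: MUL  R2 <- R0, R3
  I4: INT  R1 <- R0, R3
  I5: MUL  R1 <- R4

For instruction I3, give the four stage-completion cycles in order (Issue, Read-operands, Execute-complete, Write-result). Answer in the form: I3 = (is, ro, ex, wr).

[1] I1→INT
[2] I1 RO, I2→MUL
[3] I1 EX
[4] I1 WR R2
[5] I2 RO
[9] I2 EX
[10] I2 WR R0
[11] I3→MUL
[12] I3 RO, I4→INT
[13] I4 RO
[14] I4 EX
[15] I4 WR R1
[16] I3 EX
[17] I3 WR R2
[18] I5→MUL
[19] I5 RO
[23] I5 EX
[24] I5 WR R1

I3 = (11, 12, 16, 17)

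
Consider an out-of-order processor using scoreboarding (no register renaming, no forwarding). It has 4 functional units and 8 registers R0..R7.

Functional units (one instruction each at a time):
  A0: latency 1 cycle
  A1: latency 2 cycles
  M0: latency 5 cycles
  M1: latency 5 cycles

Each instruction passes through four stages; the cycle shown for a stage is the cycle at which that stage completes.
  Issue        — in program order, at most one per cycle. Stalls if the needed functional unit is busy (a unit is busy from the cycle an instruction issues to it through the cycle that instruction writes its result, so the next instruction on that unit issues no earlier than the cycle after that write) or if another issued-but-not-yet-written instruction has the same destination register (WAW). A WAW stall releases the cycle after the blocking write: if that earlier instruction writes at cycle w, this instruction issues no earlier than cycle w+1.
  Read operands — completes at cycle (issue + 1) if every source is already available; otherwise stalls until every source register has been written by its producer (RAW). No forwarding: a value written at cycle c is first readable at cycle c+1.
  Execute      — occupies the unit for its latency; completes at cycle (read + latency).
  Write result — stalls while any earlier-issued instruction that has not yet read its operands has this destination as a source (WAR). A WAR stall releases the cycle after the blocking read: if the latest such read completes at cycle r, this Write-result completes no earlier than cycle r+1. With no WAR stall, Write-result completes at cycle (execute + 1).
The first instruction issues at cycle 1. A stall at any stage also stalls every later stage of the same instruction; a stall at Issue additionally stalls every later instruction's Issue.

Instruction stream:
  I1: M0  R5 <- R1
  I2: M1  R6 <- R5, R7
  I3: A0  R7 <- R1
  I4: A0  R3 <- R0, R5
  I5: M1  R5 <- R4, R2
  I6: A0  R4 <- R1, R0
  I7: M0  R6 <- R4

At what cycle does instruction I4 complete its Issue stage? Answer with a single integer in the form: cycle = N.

cycle = 11

t=1  I1→M0
t=2  I1 RO; I2→M1
t=3  I3→A0
t=4  I3 RO
t=5  I3 EX
t=7  I1 EX
t=8  I1 WR R5
t=9  I2 RO
t=10  I3 WR R7
t=11  I4→A0
t=12  I4 RO
t=13  I4 EX
t=14  I2 EX; I4 WR R3
t=15  I2 WR R6
t=16  I5→M1
t=17  I5 RO; I6→A0
t=18  I6 RO; I7→M0
t=19  I6 EX
t=20  I6 WR R4
t=21  I7 RO
t=22  I5 EX
t=23  I5 WR R5
t=26  I7 EX
t=27  I7 WR R6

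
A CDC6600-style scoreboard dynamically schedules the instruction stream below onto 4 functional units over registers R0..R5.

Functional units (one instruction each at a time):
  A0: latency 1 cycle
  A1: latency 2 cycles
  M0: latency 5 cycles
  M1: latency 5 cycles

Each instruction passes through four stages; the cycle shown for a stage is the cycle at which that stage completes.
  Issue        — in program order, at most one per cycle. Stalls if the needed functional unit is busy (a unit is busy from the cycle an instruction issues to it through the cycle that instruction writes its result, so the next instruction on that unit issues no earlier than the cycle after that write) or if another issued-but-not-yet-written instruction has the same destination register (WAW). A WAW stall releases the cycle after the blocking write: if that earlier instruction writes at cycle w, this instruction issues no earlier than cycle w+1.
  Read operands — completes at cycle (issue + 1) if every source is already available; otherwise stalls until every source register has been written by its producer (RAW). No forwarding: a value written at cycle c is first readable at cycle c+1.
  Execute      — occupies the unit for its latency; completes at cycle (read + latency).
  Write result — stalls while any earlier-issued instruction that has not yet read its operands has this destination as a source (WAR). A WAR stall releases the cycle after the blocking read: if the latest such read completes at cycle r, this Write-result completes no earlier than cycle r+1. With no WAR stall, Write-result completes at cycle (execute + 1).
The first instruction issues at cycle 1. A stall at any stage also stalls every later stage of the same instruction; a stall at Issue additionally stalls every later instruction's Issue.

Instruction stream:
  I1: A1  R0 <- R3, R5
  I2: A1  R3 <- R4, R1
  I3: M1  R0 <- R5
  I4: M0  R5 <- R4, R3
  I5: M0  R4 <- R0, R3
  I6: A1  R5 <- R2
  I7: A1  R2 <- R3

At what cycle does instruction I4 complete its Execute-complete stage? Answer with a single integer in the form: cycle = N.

c1: I1 issues→A1
c2: I1 reads
c4: I1 exec-done
c5: I1 writes R0
c6: I2 issues→A1
c7: I2 reads; I3 issues→M1
c8: I3 reads; I4 issues→M0
c9: I2 exec-done
c10: I2 writes R3
c11: I4 reads
c13: I3 exec-done
c14: I3 writes R0
c16: I4 exec-done
c17: I4 writes R5
c18: I5 issues→M0
c19: I5 reads; I6 issues→A1
c20: I6 reads
c22: I6 exec-done
c23: I6 writes R5
c24: I5 exec-done; I7 issues→A1
c25: I5 writes R4; I7 reads
c27: I7 exec-done
c28: I7 writes R2

cycle = 16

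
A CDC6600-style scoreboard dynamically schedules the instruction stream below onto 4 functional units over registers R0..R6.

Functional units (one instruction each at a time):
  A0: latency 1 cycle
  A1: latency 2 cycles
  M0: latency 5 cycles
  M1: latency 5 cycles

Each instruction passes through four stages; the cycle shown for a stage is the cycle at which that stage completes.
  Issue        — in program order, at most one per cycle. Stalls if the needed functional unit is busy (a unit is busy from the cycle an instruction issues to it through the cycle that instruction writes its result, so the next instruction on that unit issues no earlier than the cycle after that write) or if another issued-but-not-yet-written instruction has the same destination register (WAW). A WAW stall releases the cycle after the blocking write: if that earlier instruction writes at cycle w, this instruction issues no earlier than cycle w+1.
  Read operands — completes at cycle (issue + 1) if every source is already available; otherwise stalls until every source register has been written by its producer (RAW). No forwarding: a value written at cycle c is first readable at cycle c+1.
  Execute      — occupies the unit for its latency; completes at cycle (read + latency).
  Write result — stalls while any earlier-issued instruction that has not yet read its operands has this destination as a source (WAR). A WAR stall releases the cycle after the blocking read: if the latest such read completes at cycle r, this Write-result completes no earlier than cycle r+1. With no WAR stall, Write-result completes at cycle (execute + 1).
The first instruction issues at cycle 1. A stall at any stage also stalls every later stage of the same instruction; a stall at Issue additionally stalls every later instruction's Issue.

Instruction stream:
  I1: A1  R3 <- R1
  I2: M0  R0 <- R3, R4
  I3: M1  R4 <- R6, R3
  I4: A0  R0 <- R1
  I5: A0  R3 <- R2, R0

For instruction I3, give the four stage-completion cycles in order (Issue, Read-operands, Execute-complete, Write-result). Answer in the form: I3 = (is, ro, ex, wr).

I3 = (3, 6, 11, 12)

t=1  I1 issues→A1
t=2  I1 reads · I2 issues→M0
t=3  I3 issues→M1
t=4  I1 exec-done
t=5  I1 writes R3
t=6  I2 reads · I3 reads
t=11  I2 exec-done · I3 exec-done
t=12  I2 writes R0 · I3 writes R4
t=13  I4 issues→A0
t=14  I4 reads
t=15  I4 exec-done
t=16  I4 writes R0
t=17  I5 issues→A0
t=18  I5 reads
t=19  I5 exec-done
t=20  I5 writes R3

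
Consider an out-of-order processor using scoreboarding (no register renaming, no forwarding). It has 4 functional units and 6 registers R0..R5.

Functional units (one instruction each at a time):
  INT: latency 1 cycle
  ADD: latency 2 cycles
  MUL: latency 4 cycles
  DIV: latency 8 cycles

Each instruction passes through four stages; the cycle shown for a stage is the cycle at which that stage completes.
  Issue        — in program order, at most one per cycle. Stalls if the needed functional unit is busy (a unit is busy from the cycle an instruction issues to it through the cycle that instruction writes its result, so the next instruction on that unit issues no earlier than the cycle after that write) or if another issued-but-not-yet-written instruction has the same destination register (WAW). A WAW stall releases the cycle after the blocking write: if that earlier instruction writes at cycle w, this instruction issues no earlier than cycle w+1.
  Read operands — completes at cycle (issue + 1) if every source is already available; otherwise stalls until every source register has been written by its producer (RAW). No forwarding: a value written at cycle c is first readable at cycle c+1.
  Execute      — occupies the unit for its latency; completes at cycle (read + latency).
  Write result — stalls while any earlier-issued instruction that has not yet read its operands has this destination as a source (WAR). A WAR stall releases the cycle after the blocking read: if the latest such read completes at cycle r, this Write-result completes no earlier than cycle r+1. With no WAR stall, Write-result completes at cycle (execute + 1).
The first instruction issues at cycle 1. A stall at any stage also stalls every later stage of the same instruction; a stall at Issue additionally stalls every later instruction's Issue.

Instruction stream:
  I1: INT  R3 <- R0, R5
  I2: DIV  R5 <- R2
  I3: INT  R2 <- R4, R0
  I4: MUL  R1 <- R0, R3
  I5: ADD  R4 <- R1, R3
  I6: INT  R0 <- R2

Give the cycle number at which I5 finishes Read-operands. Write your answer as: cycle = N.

[1] issue I1 (INT)
[2] I1 read-ops · issue I2 (DIV)
[3] I1 finished on INT · I2 read-ops
[4] I1→R3
[5] issue I3 (INT)
[6] I3 read-ops · issue I4 (MUL)
[7] I3 finished on INT · I4 read-ops · issue I5 (ADD)
[8] I3→R2
[9] issue I6 (INT)
[10] I6 read-ops
[11] I2 finished on DIV · I4 finished on MUL · I6 finished on INT
[12] I2→R5 · I4→R1 · I6→R0
[13] I5 read-ops
[15] I5 finished on ADD
[16] I5→R4

cycle = 13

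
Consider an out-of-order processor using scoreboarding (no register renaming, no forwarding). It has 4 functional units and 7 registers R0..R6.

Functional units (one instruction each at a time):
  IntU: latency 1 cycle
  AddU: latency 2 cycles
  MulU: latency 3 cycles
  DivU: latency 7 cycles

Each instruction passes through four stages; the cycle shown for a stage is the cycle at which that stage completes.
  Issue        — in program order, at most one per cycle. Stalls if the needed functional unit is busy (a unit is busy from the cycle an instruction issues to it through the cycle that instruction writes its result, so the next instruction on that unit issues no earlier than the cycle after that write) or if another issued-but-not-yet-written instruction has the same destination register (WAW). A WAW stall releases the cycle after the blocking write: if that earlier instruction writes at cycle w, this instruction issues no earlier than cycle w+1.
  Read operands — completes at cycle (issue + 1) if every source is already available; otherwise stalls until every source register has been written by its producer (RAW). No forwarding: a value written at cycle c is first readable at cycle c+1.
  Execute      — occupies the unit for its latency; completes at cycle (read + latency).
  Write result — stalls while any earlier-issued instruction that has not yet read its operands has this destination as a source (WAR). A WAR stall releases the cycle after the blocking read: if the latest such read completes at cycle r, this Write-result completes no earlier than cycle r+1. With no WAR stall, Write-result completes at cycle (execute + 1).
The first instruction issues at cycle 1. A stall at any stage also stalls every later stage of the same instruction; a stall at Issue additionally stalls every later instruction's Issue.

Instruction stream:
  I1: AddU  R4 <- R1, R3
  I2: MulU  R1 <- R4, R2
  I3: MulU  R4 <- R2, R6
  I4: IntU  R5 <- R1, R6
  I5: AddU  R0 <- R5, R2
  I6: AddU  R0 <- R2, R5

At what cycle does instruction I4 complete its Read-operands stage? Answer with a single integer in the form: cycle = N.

[1] I1 dispatched to AddU
[2] I1 operands ready, I2 dispatched to MulU
[4] I1 complete
[5] R4←I1
[6] I2 operands ready
[9] I2 complete
[10] R1←I2
[11] I3 dispatched to MulU
[12] I3 operands ready, I4 dispatched to IntU
[13] I4 operands ready, I5 dispatched to AddU
[14] I4 complete
[15] I3 complete, R5←I4
[16] R4←I3, I5 operands ready
[18] I5 complete
[19] R0←I5
[20] I6 dispatched to AddU
[21] I6 operands ready
[23] I6 complete
[24] R0←I6

cycle = 13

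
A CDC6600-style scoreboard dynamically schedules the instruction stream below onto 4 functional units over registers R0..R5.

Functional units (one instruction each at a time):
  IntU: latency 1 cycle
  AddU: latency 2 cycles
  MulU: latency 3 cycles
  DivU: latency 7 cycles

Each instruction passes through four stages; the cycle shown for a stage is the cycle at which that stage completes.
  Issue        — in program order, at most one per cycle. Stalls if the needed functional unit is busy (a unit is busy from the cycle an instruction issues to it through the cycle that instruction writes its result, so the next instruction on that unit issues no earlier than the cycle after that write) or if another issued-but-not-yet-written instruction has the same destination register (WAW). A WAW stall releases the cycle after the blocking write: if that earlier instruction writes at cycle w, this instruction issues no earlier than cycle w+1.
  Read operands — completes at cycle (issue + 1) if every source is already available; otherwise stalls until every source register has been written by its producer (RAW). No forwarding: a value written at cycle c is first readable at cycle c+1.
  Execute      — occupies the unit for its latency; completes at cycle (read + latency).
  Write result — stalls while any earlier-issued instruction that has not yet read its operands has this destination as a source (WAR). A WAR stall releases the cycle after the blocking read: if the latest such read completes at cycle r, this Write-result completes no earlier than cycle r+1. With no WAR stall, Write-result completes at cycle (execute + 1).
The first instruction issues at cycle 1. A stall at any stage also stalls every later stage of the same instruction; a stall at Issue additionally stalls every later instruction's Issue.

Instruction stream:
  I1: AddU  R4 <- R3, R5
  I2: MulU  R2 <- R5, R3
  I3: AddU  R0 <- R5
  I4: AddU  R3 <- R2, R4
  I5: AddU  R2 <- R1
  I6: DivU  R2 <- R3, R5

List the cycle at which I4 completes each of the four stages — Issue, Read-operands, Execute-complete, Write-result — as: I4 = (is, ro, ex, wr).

1) issue 1, read 2, done 4, write 5
2) issue 2, read 3, done 6, write 7
3) issue 6, read 7, done 9, write 10  <struct: AddU busy until I1 writes@5>
4) issue 11, read 12, done 14, write 15  <struct: AddU busy until I3 writes@10>
5) issue 16, read 17, done 19, write 20  <struct: AddU busy until I4 writes@15>
6) issue 21, read 22, done 29, write 30  <WAW R2: wait I5 write@20>

I4 = (11, 12, 14, 15)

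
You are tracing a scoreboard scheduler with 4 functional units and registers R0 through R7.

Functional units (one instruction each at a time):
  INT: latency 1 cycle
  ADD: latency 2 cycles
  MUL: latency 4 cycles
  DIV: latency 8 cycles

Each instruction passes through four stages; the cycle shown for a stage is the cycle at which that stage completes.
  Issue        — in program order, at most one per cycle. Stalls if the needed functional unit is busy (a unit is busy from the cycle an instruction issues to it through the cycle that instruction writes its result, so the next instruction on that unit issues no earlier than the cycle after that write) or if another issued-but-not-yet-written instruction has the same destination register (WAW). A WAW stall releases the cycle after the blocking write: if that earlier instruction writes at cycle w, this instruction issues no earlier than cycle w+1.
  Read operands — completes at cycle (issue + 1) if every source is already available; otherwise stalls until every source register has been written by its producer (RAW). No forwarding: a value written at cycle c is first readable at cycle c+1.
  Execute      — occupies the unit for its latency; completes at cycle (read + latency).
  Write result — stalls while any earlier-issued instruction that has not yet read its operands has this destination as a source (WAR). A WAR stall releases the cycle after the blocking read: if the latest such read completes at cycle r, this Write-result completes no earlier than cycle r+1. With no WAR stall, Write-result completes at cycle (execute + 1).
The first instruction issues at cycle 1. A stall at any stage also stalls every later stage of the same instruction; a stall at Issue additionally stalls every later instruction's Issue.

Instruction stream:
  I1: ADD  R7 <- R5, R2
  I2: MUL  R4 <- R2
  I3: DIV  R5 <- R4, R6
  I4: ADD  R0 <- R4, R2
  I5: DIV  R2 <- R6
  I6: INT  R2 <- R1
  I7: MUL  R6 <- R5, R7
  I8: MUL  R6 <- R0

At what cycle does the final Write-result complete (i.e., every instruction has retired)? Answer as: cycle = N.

cycle = 44

t=1  I1→ADD
t=2  I1 RO, I2→MUL
t=3  I2 RO, I3→DIV
t=4  I1 EX
t=5  I1 WR R7
t=6  I4→ADD
t=7  I2 EX
t=8  I2 WR R4
t=9  I3 RO, I4 RO
t=11  I4 EX
t=12  I4 WR R0
t=17  I3 EX
t=18  I3 WR R5
t=19  I5→DIV
t=20  I5 RO
t=28  I5 EX
t=29  I5 WR R2
t=30  I6→INT
t=31  I6 RO, I7→MUL
t=32  I6 EX, I7 RO
t=33  I6 WR R2
t=36  I7 EX
t=37  I7 WR R6
t=38  I8→MUL
t=39  I8 RO
t=43  I8 EX
t=44  I8 WR R6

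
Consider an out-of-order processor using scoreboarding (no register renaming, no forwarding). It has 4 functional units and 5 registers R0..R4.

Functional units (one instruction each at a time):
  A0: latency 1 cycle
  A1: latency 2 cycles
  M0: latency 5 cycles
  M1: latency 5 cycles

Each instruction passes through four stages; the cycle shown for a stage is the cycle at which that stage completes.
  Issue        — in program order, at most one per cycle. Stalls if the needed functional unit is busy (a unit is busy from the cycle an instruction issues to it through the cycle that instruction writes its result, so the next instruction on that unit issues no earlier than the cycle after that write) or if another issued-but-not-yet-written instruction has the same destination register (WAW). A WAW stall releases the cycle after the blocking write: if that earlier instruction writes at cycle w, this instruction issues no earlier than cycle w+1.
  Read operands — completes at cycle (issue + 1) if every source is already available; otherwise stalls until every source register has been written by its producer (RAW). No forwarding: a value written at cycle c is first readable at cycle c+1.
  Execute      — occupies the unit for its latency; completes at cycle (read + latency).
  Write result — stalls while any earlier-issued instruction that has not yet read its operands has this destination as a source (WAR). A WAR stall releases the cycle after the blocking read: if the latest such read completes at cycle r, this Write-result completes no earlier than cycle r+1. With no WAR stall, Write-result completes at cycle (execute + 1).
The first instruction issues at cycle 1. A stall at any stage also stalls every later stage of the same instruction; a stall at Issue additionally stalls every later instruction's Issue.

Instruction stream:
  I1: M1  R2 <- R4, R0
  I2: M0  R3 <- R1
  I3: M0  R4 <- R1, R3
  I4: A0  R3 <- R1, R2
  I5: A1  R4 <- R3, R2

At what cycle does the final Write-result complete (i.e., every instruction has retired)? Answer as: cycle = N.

cycle = 22

1) issue 1, read 2, done 7, write 8
2) issue 2, read 3, done 8, write 9
3) issue 10, read 11, done 16, write 17  <struct: M0 busy until I2 writes@9>
4) issue 11, read 12, done 13, write 14
5) issue 18, read 19, done 21, write 22  <WAW R4: wait I3 write@17>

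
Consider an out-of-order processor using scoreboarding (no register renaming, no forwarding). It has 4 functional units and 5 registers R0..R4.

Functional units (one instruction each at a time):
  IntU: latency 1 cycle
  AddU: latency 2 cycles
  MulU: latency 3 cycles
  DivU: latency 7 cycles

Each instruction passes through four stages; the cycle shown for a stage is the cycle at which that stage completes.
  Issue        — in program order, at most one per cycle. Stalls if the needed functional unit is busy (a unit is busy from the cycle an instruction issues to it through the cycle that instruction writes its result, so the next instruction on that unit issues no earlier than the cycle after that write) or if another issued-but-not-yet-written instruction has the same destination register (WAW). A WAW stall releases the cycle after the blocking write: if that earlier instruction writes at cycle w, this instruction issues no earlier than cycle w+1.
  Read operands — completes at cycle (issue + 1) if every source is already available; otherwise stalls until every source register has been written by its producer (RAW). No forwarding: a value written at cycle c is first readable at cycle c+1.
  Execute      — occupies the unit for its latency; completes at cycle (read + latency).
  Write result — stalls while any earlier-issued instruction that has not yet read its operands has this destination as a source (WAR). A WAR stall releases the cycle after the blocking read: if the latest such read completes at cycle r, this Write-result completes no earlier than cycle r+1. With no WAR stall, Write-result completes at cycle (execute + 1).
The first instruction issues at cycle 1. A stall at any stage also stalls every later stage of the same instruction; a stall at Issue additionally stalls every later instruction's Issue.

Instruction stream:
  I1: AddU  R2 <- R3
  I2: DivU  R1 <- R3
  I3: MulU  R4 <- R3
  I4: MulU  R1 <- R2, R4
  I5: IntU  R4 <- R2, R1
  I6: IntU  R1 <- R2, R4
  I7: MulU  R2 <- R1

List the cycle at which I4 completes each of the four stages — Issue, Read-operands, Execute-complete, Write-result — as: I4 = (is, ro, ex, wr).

t=1  issue I1 (AddU)
t=2  I1 read-ops, issue I2 (DivU)
t=3  I2 read-ops, issue I3 (MulU)
t=4  I1 finished on AddU, I3 read-ops
t=5  I1→R2
t=7  I3 finished on MulU
t=8  I3→R4
t=10  I2 finished on DivU
t=11  I2→R1
t=12  issue I4 (MulU)
t=13  I4 read-ops, issue I5 (IntU)
t=16  I4 finished on MulU
t=17  I4→R1
t=18  I5 read-ops
t=19  I5 finished on IntU
t=20  I5→R4
t=21  issue I6 (IntU)
t=22  I6 read-ops, issue I7 (MulU)
t=23  I6 finished on IntU
t=24  I6→R1
t=25  I7 read-ops
t=28  I7 finished on MulU
t=29  I7→R2

I4 = (12, 13, 16, 17)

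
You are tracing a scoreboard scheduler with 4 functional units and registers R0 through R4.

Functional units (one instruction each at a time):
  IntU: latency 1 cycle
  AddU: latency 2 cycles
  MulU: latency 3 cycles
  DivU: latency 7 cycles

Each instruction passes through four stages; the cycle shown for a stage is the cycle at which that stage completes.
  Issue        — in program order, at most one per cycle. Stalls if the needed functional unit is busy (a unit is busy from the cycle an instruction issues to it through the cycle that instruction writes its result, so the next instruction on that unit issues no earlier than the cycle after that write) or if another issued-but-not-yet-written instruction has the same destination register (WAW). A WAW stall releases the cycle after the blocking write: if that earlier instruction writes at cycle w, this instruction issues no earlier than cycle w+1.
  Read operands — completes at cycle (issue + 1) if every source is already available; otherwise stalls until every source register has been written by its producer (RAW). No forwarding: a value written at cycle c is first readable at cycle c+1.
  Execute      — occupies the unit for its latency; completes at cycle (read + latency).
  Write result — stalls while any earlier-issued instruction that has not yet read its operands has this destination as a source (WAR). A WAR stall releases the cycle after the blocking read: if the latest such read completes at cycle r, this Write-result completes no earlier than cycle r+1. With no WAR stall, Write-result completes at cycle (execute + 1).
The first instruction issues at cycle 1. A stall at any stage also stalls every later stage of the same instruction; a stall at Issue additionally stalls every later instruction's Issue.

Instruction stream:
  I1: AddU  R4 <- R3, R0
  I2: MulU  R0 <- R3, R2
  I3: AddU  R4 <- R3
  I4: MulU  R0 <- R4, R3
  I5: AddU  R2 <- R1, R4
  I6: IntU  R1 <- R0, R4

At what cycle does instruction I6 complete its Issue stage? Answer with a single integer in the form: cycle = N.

cycle = 12

t=1  issue I1 (AddU)
t=2  I1 read-ops | issue I2 (MulU)
t=3  I2 read-ops
t=4  I1 finished on AddU
t=5  I1→R4
t=6  I2 finished on MulU | issue I3 (AddU)
t=7  I2→R0 | I3 read-ops
t=8  issue I4 (MulU)
t=9  I3 finished on AddU
t=10  I3→R4
t=11  I4 read-ops | issue I5 (AddU)
t=12  I5 read-ops | issue I6 (IntU)
t=14  I4 finished on MulU | I5 finished on AddU
t=15  I4→R0 | I5→R2
t=16  I6 read-ops
t=17  I6 finished on IntU
t=18  I6→R1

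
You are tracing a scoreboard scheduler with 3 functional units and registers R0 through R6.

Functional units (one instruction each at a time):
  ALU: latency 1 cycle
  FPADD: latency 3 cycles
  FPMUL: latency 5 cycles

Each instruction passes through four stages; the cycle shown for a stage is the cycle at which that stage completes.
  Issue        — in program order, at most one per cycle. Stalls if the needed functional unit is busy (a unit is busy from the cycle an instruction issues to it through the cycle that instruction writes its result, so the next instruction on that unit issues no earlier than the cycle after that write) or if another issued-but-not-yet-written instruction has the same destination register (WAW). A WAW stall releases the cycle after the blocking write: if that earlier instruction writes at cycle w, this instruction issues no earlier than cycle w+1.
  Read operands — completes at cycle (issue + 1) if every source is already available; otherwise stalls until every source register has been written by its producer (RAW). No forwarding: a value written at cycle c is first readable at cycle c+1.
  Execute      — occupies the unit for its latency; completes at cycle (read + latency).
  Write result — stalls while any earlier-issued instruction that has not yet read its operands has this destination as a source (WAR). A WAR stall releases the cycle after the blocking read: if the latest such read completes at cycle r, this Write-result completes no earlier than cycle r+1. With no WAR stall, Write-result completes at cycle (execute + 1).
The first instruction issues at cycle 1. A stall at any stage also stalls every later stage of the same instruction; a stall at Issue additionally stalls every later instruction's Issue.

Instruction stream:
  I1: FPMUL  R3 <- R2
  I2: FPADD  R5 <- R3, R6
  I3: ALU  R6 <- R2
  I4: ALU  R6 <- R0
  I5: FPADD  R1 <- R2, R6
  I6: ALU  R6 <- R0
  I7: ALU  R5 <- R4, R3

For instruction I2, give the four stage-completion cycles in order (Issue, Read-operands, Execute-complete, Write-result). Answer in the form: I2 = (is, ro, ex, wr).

I2 = (2, 9, 12, 13)

I1  is:1  ro:2  ex:7  wr:8
I2  is:2  ro:9  ex:12  wr:13  — RAW R3: wait I1 write@8
I3  is:3  ro:4  ex:5  wr:10  — WAR R6: wait I2 read@9
I4  is:11  ro:12  ex:13  wr:14  — struct: ALU busy until I3 writes@10
I5  is:14  ro:15  ex:18  wr:19  — struct: FPADD busy until I2 writes@13
I6  is:15  ro:16  ex:17  wr:18
I7  is:19  ro:20  ex:21  wr:22  — struct: ALU busy until I6 writes@18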